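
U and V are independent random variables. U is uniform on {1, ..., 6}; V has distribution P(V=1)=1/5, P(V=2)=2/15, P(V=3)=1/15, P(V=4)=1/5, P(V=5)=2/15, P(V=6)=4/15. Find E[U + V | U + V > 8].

P(U + V > 8) = 29/90.
Summing (U+V)·P(x,y) over outcomes with U + V > 8 gives 49/15.
E[U + V | U + V > 8] = (49/15) / (29/90) = 294/29.

294/29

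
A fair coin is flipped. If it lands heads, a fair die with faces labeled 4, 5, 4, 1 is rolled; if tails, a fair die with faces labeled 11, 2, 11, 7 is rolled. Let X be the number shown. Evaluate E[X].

E[X | heads] = (4+5+4+1)/4 = 7/2.
E[X | tails] = (11+2+11+7)/4 = 31/4.
By the law of total expectation,
E[X] = (1/2)·(7/2) + (1/2)·(31/4) = 45/8.

45/8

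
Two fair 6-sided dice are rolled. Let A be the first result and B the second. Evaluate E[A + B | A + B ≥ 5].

P(A + B ≥ 5) = 5/6.
Summing (A+B)·P(x,y) over outcomes with A + B ≥ 5 gives 58/9.
E[A + B | A + B ≥ 5] = (58/9) / (5/6) = 116/15.

116/15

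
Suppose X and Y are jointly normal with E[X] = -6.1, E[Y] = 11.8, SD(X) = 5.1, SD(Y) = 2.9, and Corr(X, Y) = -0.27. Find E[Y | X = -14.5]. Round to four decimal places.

13.0896

The regression of Y on X has slope ρ·σ_Y/σ_X and passes through (μ_X, μ_Y).
E[Y | X=-14.5] = 11.8 + (-0.27)·(2.9/5.1)·(-14.5 − (-6.1)) = 11.8 + (-0.153529)·(-8.4) = 13.0896.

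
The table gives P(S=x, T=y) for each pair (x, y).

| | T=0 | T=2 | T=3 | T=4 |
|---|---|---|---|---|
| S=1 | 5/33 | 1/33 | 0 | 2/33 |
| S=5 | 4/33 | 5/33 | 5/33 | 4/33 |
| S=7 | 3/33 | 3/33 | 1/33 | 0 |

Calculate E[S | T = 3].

16/3

P(T = 3) = 2/11.
Σ S·P over the event = 5·(5/33) + 7·(1/33) = 32/33.
E[S | T = 3] = (32/33) / (2/11) = 16/3.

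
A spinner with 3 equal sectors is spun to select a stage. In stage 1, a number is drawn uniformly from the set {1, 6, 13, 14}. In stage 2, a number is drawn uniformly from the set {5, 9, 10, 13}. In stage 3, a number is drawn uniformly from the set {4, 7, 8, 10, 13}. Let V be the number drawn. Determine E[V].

E[V | stage 1] = (1+6+13+14)/4 = 17/2.
E[V | stage 2] = (5+9+10+13)/4 = 37/4.
E[V | stage 3] = (4+7+8+10+13)/5 = 42/5.
E[V] = (1/3)·(17/2) + (1/3)·(37/4) + (1/3)·(42/5) = 523/60.

523/60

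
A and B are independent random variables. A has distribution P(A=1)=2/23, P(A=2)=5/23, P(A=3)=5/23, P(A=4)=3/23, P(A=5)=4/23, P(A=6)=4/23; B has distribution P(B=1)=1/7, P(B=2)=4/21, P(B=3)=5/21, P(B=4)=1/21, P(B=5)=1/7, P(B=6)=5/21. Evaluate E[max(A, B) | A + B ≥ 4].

1074/227

P(A + B ≥ 4) = 454/483.
Summing max(A,B)·P(x,y) over outcomes with A + B ≥ 4 gives 716/161.
E[max(A, B) | A + B ≥ 4] = (716/161) / (454/483) = 1074/227.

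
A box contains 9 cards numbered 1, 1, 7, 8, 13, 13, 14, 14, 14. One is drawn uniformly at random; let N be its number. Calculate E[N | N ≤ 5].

P(N ≤ 5) = 2/9.
Σ over the event: 1·2/9 = 2/9.
E[N | N ≤ 5] = (2/9) / (2/9) = 1.

1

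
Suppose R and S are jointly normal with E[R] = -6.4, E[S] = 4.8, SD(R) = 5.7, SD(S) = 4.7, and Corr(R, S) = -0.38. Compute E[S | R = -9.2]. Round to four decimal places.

5.6773

E[S | R=x] = μ_S + ρ(σ_S/σ_R)(x − μ_R) for jointly normal variables.
E[S | R=-9.2] = 4.8 + (-0.38)·(4.7/5.7)·(-9.2 − (-6.4)) = 4.8 + (-0.31333)·(-2.8) = 5.6773.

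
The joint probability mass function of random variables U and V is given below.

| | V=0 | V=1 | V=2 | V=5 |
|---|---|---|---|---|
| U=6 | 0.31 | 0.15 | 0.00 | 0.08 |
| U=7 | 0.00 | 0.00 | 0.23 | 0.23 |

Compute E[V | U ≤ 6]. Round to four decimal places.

1.0185

P(U ≤ 6) = 0.54.
Σ V·P over the event = 0·(0.31) + 1·(0.15) + 5·(0.08) = 0.55.
E[V | U ≤ 6] = (0.55) / (0.54) = 1.0185.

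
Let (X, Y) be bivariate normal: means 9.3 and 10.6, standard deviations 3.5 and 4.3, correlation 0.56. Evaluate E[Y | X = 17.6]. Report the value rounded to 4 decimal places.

E[Y | X=x] = μ_Y + ρ(σ_Y/σ_X)(x − μ_X) for jointly normal variables.
E[Y | X=17.6] = 10.6 + (0.56)·(4.3/3.5)·(17.6 − (9.3)) = 10.6 + (0.688)·(8.3) = 16.3104.

16.3104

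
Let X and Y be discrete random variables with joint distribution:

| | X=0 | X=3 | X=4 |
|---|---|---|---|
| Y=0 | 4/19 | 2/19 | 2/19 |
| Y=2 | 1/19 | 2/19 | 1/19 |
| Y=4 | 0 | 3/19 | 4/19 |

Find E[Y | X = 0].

2/5

P(X = 0) = 5/19.
Σ Y·P over the event = 0·(4/19) + 2·(1/19) = 2/19.
E[Y | X = 0] = (2/19) / (5/19) = 2/5.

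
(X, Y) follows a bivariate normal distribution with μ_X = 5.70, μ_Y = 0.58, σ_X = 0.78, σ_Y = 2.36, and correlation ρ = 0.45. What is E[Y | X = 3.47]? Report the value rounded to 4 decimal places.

-2.4562

The regression of Y on X has slope ρ·σ_Y/σ_X and passes through (μ_X, μ_Y).
E[Y | X=3.47] = 0.58 + (0.45)·(2.36/0.78)·(3.47 − (5.70)) = 0.58 + (1.36154)·(-2.23) = -2.4562.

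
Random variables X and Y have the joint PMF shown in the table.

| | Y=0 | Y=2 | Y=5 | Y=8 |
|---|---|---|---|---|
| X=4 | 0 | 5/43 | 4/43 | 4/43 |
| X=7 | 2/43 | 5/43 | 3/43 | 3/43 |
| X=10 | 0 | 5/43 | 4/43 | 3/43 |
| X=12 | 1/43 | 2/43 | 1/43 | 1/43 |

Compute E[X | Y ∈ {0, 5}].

23/3

P(Y ∈ {0, 5}) = 15/43.
Σ X·P over the event = 4·(4/43) + 7·(2/43) + 7·(3/43) + 10·(4/43) + 12·(1/43) + 12·(1/43) = 115/43.
E[X | Y ∈ {0, 5}] = (115/43) / (15/43) = 23/3.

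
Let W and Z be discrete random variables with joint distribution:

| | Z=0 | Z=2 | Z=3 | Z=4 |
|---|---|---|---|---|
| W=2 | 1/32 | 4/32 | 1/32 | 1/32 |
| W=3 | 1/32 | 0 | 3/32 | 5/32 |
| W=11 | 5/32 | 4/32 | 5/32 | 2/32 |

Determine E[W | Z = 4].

39/8

P(Z = 4) = 1/4.
Summing W·P(W=x,Z=y) over the conditioning event gives 39/32.
E[W | Z = 4] = (39/32) / (1/4) = 39/8.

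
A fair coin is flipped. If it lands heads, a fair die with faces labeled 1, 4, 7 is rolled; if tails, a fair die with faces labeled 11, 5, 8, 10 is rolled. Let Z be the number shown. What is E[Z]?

25/4

E[Z | heads] = (1+4+7)/3 = 4.
E[Z | tails] = (11+5+8+10)/4 = 17/2.
By the law of total expectation,
E[Z] = (1/2)·(4) + (1/2)·(17/2) = 25/4.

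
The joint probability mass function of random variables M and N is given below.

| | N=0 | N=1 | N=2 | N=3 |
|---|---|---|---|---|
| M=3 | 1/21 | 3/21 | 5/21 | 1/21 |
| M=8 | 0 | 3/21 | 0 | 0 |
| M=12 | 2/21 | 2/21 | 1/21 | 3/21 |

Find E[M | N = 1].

57/8

P(N = 1) = 8/21.
Σ M·P over the event = 3·(3/21) + 8·(3/21) + 12·(2/21) = 19/7.
E[M | N = 1] = (19/7) / (8/21) = 57/8.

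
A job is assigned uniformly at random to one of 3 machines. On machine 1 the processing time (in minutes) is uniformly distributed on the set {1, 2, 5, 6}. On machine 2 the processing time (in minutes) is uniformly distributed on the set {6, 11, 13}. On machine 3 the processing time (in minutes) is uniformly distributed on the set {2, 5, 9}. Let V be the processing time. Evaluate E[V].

E[V | machine 1] = (1+2+5+6)/4 = 7/2.
E[V | machine 2] = (6+11+13)/3 = 10.
E[V | machine 3] = (2+5+9)/3 = 16/3.
E[V] = (1/3)·(7/2) + (1/3)·(10) + (1/3)·(16/3) = 113/18.

113/18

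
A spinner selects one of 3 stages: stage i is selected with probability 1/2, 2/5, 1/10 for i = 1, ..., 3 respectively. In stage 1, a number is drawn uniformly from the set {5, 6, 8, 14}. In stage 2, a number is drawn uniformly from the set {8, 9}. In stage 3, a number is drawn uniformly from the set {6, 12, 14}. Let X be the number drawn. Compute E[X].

1031/120

E[X | stage 1] = (5+6+8+14)/4 = 33/4.
E[X | stage 2] = (8+9)/2 = 17/2.
E[X | stage 3] = (6+12+14)/3 = 32/3.
E[X] = (1/2)·(33/4) + (2/5)·(17/2) + (1/10)·(32/3) = 1031/120.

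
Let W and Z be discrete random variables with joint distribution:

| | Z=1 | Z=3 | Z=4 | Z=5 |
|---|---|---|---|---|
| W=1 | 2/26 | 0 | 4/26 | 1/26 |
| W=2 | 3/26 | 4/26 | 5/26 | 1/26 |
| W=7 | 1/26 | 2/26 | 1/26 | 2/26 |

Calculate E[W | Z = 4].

P(Z = 4) = 5/13.
Σ W·P over the event = 1·(4/26) + 2·(5/26) + 7·(1/26) = 21/26.
E[W | Z = 4] = (21/26) / (5/13) = 21/10.

21/10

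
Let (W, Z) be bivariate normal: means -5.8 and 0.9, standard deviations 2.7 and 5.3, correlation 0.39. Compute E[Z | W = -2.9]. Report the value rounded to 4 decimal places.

3.1201

E[Z | W=x] = μ_Z + ρ(σ_Z/σ_W)(x − μ_W) for jointly normal variables.
E[Z | W=-2.9] = 0.9 + (0.39)·(5.3/2.7)·(-2.9 − (-5.8)) = 0.9 + (0.76556)·(2.9) = 3.1201.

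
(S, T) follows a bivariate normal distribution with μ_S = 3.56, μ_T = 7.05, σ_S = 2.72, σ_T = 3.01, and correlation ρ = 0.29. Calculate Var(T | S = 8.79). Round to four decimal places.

For a bivariate normal, Var(T | S=x) = σ_T²(1 − ρ²).
Var(T | S=8.79) = (3.01)²·(1 − (0.29)²) = 9.0601·0.9159 = 8.2981.

8.2981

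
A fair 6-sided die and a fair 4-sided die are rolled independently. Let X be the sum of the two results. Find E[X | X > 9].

10

P(X > 9) = 1/24.
Σ over the event: 10·1/24 = 5/12.
E[X | X > 9] = (5/12) / (1/24) = 10.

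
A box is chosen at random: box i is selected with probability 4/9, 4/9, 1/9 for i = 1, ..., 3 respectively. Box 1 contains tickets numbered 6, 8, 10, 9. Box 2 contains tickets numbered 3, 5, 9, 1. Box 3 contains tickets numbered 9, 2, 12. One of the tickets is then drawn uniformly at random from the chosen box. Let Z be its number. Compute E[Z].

176/27

E[Z | box 1] = (6+8+10+9)/4 = 33/4.
E[Z | box 2] = (3+5+9+1)/4 = 9/2.
E[Z | box 3] = (9+2+12)/3 = 23/3.
By the law of total expectation,
E[Z] = (4/9)·(33/4) + (4/9)·(9/2) + (1/9)·(23/3) = 176/27.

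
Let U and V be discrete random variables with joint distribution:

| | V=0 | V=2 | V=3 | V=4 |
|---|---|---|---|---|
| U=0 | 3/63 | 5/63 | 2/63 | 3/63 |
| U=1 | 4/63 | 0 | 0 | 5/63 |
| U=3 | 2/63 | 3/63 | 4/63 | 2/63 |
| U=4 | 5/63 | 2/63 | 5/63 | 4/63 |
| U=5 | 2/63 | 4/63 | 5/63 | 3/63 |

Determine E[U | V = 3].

57/16

P(V = 3) = 16/63.
Σ U·P over the event = 0·(2/63) + 3·(4/63) + 4·(5/63) + 5·(5/63) = 19/21.
E[U | V = 3] = (19/21) / (16/63) = 57/16.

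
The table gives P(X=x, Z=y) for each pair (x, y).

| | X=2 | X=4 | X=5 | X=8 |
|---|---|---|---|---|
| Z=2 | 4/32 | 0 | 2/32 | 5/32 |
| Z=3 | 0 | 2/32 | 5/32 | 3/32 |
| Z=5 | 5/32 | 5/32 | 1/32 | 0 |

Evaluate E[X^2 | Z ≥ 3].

158/7

P(Z ≥ 3) = 21/32.
Σ X^2·P over the event = 4·(5/32) + 16·(2/32) + 16·(5/32) + 25·(5/32) + 25·(1/32) + 64·(3/32) = 237/16.
E[X^2 | Z ≥ 3] = (237/16) / (21/32) = 158/7.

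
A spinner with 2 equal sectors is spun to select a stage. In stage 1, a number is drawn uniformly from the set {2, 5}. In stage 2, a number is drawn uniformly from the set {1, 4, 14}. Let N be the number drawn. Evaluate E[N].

59/12

E[N | stage 1] = (2+5)/2 = 7/2.
E[N | stage 2] = (1+4+14)/3 = 19/3.
By the law of total expectation,
E[N] = (1/2)·(7/2) + (1/2)·(19/3) = 59/12.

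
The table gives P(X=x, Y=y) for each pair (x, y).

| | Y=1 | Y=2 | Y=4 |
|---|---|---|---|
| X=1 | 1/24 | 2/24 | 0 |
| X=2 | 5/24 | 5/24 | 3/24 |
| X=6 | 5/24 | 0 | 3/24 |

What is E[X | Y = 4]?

4

P(Y = 4) = 1/4.
Σ X·P over the event = 2·(3/24) + 6·(3/24) = 1.
E[X | Y = 4] = (1) / (1/4) = 4.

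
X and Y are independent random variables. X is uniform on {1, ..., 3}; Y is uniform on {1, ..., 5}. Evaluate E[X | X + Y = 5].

Outcomes with X + Y = 5: (1,4), (2,3), (3,2), each with probability 1/15.
E[X | X + Y = 5] = (1 + 2 + 3) / 3 = 2.

2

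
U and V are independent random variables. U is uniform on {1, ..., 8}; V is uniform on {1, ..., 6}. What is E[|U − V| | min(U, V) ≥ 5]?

5/4

P(min(U, V) ≥ 5) = 1/6.
Summing |U−V|·P(x,y) over outcomes with min(U, V) ≥ 5 gives 5/24.
E[|U − V| | min(U, V) ≥ 5] = (5/24) / (1/6) = 5/4.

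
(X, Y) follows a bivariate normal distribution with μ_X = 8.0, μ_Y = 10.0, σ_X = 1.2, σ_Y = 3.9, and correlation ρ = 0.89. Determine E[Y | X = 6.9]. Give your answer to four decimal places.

The regression of Y on X has slope ρ·σ_Y/σ_X and passes through (μ_X, μ_Y).
E[Y | X=6.9] = 10.0 + (0.89)·(3.9/1.2)·(6.9 − (8.0)) = 10.0 + (2.8925)·(-1.1) = 6.8183.

6.8183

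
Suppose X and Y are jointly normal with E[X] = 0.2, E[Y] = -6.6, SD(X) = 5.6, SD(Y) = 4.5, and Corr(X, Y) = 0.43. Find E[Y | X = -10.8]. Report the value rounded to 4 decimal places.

The regression of Y on X has slope ρ·σ_Y/σ_X and passes through (μ_X, μ_Y).
E[Y | X=-10.8] = -6.6 + (0.43)·(4.5/5.6)·(-10.8 − (0.2)) = -6.6 + (0.34554)·(-11) = -10.4009.

-10.4009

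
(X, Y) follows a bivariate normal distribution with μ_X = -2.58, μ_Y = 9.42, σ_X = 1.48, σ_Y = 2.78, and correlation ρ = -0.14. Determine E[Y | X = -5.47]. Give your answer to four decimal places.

E[Y | X=x] = μ_Y + ρ(σ_Y/σ_X)(x − μ_X) for jointly normal variables.
E[Y | X=-5.47] = 9.42 + (-0.14)·(2.78/1.48)·(-5.47 − (-2.58)) = 9.42 + (-0.26297)·(-2.89) = 10.1800.

10.1800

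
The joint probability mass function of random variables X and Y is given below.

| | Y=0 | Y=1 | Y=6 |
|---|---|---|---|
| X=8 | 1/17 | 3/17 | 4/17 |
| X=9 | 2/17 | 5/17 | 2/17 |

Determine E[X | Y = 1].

P(Y = 1) = 8/17.
Σ X·P over the event = 8·(3/17) + 9·(5/17) = 69/17.
E[X | Y = 1] = (69/17) / (8/17) = 69/8.

69/8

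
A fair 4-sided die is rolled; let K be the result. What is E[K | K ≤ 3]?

Given K ≤ 3, K is equally likely to be any of {1, 2, 3}.
E[K | K ≤ 3] = (1 + 2 + 3) / 3 = 2.

2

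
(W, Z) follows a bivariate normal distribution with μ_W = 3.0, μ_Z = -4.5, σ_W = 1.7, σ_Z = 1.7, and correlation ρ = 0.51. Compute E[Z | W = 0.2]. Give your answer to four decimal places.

-5.9280

The regression of Z on W has slope ρ·σ_Z/σ_W and passes through (μ_W, μ_Z).
E[Z | W=0.2] = -4.5 + (0.51)·(1.7/1.7)·(0.2 − (3.0)) = -4.5 + (0.51)·(-2.8) = -5.9280.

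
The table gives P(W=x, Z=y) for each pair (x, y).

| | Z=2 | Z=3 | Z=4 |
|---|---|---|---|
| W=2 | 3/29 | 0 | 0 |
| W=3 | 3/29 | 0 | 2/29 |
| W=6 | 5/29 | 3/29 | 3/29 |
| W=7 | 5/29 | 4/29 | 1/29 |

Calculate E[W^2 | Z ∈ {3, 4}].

P(Z ∈ {3, 4}) = 13/29.
Σ W^2·P over the event = 9·(2/29) + 36·(3/29) + 36·(3/29) + 49·(4/29) + 49·(1/29) = 479/29.
E[W^2 | Z ∈ {3, 4}] = (479/29) / (13/29) = 479/13.

479/13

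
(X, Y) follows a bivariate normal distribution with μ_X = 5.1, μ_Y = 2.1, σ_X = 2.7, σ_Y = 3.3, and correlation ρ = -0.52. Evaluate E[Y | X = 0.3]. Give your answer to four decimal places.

E[Y | X=x] = μ_Y + ρ(σ_Y/σ_X)(x − μ_X) for jointly normal variables.
E[Y | X=0.3] = 2.1 + (-0.52)·(3.3/2.7)·(0.3 − (5.1)) = 2.1 + (-0.63556)·(-4.8) = 5.1507.

5.1507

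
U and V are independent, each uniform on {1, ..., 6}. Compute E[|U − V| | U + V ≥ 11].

2/3

Outcomes with U + V ≥ 11: (5,6), (6,5), (6,6), each with probability 1/36.
E[|U − V| | U + V ≥ 11] = (1 + 1 + 0) / 3 = 2/3.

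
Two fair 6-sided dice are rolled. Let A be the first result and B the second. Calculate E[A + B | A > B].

7

P(A > B) = 5/12.
Summing (A+B)·P(x,y) over outcomes with A > B gives 35/12.
E[A + B | A > B] = (35/12) / (5/12) = 7.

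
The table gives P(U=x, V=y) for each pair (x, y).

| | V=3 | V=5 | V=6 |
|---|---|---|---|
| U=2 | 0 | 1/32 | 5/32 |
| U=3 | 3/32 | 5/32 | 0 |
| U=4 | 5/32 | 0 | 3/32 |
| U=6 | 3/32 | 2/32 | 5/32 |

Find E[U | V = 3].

P(V = 3) = 11/32.
Σ U·P over the event = 3·(3/32) + 4·(5/32) + 6·(3/32) = 47/32.
E[U | V = 3] = (47/32) / (11/32) = 47/11.

47/11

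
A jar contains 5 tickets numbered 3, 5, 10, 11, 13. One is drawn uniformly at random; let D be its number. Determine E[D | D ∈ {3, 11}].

P(D ∈ {3, 11}) = 2/5.
Σ over the event: 3·1/5 + 11·1/5 = 14/5.
E[D | D ∈ {3, 11}] = (14/5) / (2/5) = 7.

7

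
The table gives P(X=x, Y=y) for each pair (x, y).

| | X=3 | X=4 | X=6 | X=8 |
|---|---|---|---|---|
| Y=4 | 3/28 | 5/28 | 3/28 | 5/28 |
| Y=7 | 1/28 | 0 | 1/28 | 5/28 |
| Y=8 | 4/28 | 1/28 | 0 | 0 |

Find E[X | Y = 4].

87/16

P(Y = 4) = 4/7.
Summing X·P(X=x,Y=y) over the conditioning event gives 87/28.
E[X | Y = 4] = (87/28) / (4/7) = 87/16.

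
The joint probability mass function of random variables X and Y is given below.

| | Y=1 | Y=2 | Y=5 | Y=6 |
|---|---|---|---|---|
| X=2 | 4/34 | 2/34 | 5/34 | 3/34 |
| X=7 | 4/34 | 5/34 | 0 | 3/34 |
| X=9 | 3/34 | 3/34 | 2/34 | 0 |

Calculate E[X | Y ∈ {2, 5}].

94/17

P(Y ∈ {2, 5}) = 1/2.
Summing X·P(X=x,Y=y) over the conditioning event gives 47/17.
E[X | Y ∈ {2, 5}] = (47/17) / (1/2) = 94/17.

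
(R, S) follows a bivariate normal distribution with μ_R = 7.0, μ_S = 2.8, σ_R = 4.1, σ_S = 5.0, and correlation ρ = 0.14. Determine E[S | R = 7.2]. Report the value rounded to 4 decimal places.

2.8341

For a bivariate normal, E[S | R=x] = μ_S + ρ·(σ_S/σ_R)·(x − μ_R).
E[S | R=7.2] = 2.8 + (0.14)·(5.0/4.1)·(7.2 − (7.0)) = 2.8 + (0.17073)·(0.2) = 2.8341.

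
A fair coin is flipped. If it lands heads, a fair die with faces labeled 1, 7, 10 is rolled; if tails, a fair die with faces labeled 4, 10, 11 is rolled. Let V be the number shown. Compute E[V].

43/6

E[V | heads] = (1+7+10)/3 = 6.
E[V | tails] = (4+10+11)/3 = 25/3.
E[V] = (1/2)·(6) + (1/2)·(25/3) = 43/6.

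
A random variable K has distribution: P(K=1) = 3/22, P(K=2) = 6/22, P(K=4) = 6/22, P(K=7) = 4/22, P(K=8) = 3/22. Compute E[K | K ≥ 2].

88/19

P(K ≥ 2) = 19/22.
Σ over the event: 2·3/11 + 4·3/11 + 7·2/11 + 8·3/22 = 4.
E[K | K ≥ 2] = (4) / (19/22) = 88/19.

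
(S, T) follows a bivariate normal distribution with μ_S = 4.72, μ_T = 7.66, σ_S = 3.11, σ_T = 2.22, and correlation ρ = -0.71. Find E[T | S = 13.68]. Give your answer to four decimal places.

The regression of T on S has slope ρ·σ_T/σ_S and passes through (μ_S, μ_T).
E[T | S=13.68] = 7.66 + (-0.71)·(2.22/3.11)·(13.68 − (4.72)) = 7.66 + (-0.50682)·(8.96) = 3.1189.

3.1189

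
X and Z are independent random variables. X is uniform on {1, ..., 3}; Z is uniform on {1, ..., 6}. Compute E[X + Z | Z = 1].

3

Outcomes with Z = 1: (1,1), (2,1), (3,1), each with probability 1/18.
E[X + Z | Z = 1] = (2 + 3 + 4) / 3 = 3.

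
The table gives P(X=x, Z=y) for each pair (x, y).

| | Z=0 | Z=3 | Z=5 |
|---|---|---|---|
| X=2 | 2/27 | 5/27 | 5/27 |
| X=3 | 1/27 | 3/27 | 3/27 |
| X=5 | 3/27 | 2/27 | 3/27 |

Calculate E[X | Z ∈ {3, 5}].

3

P(Z ∈ {3, 5}) = 7/9.
Σ X·P over the event = 2·(5/27) + 2·(5/27) + 3·(3/27) + 3·(3/27) + 5·(2/27) + 5·(3/27) = 7/3.
E[X | Z ∈ {3, 5}] = (7/3) / (7/9) = 3.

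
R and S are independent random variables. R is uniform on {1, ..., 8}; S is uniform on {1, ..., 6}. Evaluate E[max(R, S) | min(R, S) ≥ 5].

53/8

Outcomes with min(R, S) ≥ 5: (5,5), (5,6), (6,5), (6,6), (7,5), (7,6), (8,5), (8,6), each with probability 1/48.
E[max(R, S) | min(R, S) ≥ 5] = (5 + 6 + 6 + 6 + 7 + 7 + 8 + 8) / 8 = 53/8.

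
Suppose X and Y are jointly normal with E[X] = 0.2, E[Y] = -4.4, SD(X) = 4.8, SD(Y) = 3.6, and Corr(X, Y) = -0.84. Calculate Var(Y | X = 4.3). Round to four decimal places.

3.8154

Var(Y | X=x) = (1 − ρ²)·σ_Y².
Var(Y | X=4.3) = (3.6)²·(1 − (-0.84)²) = 12.96·0.2944 = 3.8154.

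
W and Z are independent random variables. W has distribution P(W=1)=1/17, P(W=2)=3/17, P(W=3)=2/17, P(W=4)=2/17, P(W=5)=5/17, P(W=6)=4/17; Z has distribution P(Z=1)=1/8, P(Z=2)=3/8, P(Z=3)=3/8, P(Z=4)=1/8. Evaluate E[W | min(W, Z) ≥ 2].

69/16

P(min(W, Z) ≥ 2) = 14/17.
Summing W·P(x,y) over outcomes with min(W, Z) ≥ 2 gives 483/136.
E[W | min(W, Z) ≥ 2] = (483/136) / (14/17) = 69/16.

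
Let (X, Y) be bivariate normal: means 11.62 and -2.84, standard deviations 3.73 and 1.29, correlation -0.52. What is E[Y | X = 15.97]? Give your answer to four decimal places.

-3.6223

For a bivariate normal, E[Y | X=x] = μ_Y + ρ·(σ_Y/σ_X)·(x − μ_X).
E[Y | X=15.97] = -2.84 + (-0.52)·(1.29/3.73)·(15.97 − (11.62)) = -2.84 + (-0.17984)·(4.35) = -3.6223.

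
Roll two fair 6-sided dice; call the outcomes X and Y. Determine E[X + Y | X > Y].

7

P(X > Y) = 5/12.
Summing (X+Y)·P(x,y) over outcomes with X > Y gives 35/12.
E[X + Y | X > Y] = (35/12) / (5/12) = 7.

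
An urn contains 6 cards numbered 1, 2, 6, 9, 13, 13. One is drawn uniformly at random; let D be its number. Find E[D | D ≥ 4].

P(D ≥ 4) = 2/3.
Σ over the event: 6·1/6 + 9·1/6 + 13·1/3 = 41/6.
E[D | D ≥ 4] = (41/6) / (2/3) = 41/4.

41/4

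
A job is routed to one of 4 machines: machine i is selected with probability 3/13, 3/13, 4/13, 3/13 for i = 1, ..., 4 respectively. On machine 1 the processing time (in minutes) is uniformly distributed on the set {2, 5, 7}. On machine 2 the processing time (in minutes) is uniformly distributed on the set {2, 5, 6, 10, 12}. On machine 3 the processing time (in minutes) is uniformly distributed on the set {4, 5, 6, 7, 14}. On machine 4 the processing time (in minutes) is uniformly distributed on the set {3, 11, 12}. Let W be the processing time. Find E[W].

449/65

E[W | machine 1] = (2+5+7)/3 = 14/3.
E[W | machine 2] = (2+5+6+10+12)/5 = 7.
E[W | machine 3] = (4+5+6+7+14)/5 = 36/5.
E[W | machine 4] = (3+11+12)/3 = 26/3.
E[W] = (3/13)·(14/3) + (3/13)·(7) + (4/13)·(36/5) + (3/13)·(26/3) = 449/65.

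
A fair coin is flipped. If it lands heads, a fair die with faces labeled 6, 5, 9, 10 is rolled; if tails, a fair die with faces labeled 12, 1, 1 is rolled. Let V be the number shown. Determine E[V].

E[V | heads] = (6+5+9+10)/4 = 15/2.
E[V | tails] = (12+1+1)/3 = 14/3.
E[V] = (1/2)·(15/2) + (1/2)·(14/3) = 73/12.

73/12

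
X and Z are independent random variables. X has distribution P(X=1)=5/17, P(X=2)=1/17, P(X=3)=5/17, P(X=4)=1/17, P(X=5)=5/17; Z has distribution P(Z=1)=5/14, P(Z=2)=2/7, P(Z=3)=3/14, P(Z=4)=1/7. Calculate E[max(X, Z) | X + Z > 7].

133/27

P(X + Z > 7) = 27/238.
Summing max(X,Z)·P(x,y) over outcomes with X + Z > 7 gives 19/34.
E[max(X, Z) | X + Z > 7] = (19/34) / (27/238) = 133/27.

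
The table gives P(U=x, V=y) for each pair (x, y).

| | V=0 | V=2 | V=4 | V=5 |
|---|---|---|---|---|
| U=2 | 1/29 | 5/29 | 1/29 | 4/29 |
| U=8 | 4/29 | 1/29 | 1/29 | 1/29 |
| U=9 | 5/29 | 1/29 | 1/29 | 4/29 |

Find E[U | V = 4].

P(V = 4) = 3/29.
Σ U·P over the event = 2·(1/29) + 8·(1/29) + 9·(1/29) = 19/29.
E[U | V = 4] = (19/29) / (3/29) = 19/3.

19/3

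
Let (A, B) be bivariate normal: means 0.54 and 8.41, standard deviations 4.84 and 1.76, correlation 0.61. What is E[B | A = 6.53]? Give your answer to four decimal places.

9.7387

E[B | A=x] = μ_B + ρ(σ_B/σ_A)(x − μ_A) for jointly normal variables.
E[B | A=6.53] = 8.41 + (0.61)·(1.76/4.84)·(6.53 − (0.54)) = 8.41 + (0.22182)·(5.99) = 9.7387.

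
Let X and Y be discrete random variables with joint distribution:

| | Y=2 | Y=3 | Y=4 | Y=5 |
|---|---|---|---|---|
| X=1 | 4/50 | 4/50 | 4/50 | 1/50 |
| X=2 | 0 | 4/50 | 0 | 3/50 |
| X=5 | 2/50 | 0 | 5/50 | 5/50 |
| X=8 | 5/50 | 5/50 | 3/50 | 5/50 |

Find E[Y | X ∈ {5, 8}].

P(X ∈ {5, 8}) = 3/5.
Σ Y·P over the event = 2·(2/50) + 4·(5/50) + 5·(5/50) + 2·(5/50) + 3·(5/50) + 4·(3/50) + 5·(5/50) = 111/50.
E[Y | X ∈ {5, 8}] = (111/50) / (3/5) = 37/10.

37/10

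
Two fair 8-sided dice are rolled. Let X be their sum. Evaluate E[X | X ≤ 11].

376/49

P(X ≤ 11) = 49/64.
E[X | X ≤ 11] = (47/8) / (49/64) = 376/49.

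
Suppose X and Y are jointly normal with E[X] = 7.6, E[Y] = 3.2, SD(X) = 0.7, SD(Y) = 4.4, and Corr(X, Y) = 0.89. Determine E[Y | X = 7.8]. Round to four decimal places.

4.3189

For a bivariate normal, E[Y | X=x] = μ_Y + ρ·(σ_Y/σ_X)·(x − μ_X).
E[Y | X=7.8] = 3.2 + (0.89)·(4.4/0.7)·(7.8 − (7.6)) = 3.2 + (5.5943)·(0.2) = 4.3189.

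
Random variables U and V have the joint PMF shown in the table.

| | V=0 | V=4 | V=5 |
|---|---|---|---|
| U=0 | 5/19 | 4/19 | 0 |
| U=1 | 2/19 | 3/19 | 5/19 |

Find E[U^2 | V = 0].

2/7

P(V = 0) = 7/19.
Σ U^2·P over the event = 0·(5/19) + 1·(2/19) = 2/19.
E[U^2 | V = 0] = (2/19) / (7/19) = 2/7.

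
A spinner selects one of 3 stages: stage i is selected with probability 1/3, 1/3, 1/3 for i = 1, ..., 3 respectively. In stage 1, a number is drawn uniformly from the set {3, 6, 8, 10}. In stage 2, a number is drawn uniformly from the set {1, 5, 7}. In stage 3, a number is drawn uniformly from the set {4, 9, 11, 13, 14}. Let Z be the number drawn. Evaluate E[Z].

E[Z | stage 1] = (3+6+8+10)/4 = 27/4.
E[Z | stage 2] = (1+5+7)/3 = 13/3.
E[Z | stage 3] = (4+9+11+13+14)/5 = 51/5.
By the law of total expectation,
E[Z] = (1/3)·(27/4) + (1/3)·(13/3) + (1/3)·(51/5) = 1277/180.

1277/180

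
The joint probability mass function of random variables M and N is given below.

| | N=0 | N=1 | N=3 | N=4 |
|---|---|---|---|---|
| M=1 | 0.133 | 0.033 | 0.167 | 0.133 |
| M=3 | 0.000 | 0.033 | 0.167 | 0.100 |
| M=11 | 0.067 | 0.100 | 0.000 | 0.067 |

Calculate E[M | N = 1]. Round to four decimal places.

7.4217

P(N = 1) = 0.166.
Σ M·P over the event = 1·(0.033) + 3·(0.033) + 11·(0.100) = 1.232.
E[M | N = 1] = (1.232) / (0.166) = 7.4217.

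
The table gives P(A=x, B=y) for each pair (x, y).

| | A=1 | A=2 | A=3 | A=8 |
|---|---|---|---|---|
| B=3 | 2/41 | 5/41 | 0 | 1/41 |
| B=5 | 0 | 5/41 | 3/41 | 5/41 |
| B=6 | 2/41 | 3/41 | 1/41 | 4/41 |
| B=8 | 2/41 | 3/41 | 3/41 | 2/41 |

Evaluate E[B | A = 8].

17/3

P(A = 8) = 12/41.
Σ B·P over the event = 3·(1/41) + 5·(5/41) + 6·(4/41) + 8·(2/41) = 68/41.
E[B | A = 8] = (68/41) / (12/41) = 17/3.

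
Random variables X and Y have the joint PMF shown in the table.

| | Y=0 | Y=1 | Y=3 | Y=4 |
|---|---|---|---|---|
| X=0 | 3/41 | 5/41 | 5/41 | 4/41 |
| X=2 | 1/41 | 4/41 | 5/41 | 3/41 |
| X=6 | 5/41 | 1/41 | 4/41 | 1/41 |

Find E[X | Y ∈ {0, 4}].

P(Y ∈ {0, 4}) = 17/41.
Σ X·P over the event = 0·(3/41) + 0·(4/41) + 2·(1/41) + 2·(3/41) + 6·(5/41) + 6·(1/41) = 44/41.
E[X | Y ∈ {0, 4}] = (44/41) / (17/41) = 44/17.

44/17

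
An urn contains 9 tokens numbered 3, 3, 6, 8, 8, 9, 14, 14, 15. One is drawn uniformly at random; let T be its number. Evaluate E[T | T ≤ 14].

P(T ≤ 14) = 8/9.
Σ over the event: 3·2/9 + 6·1/9 + 8·2/9 + 9·1/9 + 14·2/9 = 65/9.
E[T | T ≤ 14] = (65/9) / (8/9) = 65/8.

65/8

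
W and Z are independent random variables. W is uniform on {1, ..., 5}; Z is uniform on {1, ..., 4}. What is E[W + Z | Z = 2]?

Outcomes with Z = 2: (1,2), (2,2), (3,2), (4,2), (5,2), each with probability 1/20.
E[W + Z | Z = 2] = (3 + 4 + 5 + 6 + 7) / 5 = 5.

5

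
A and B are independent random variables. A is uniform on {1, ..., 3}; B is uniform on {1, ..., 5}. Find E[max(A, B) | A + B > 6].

Outcomes with A + B > 6: (2,5), (3,4), (3,5), each with probability 1/15.
E[max(A, B) | A + B > 6] = (5 + 4 + 5) / 3 = 14/3.

14/3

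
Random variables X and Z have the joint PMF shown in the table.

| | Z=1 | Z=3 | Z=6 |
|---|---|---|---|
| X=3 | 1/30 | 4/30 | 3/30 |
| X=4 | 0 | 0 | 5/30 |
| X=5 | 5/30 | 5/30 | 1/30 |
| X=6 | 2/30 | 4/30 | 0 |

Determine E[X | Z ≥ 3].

95/22

P(Z ≥ 3) = 11/15.
Σ X·P over the event = 3·(4/30) + 3·(3/30) + 4·(5/30) + 5·(5/30) + 5·(1/30) + 6·(4/30) = 19/6.
E[X | Z ≥ 3] = (19/6) / (11/15) = 95/22.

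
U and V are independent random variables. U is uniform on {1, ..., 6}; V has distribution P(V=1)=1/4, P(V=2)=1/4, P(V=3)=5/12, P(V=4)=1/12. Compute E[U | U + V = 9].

35/6

P(U + V = 9) = 1/12.
Summing U·P(x,y) over outcomes with U + V = 9 gives 35/72.
E[U | U + V = 9] = (35/72) / (1/12) = 35/6.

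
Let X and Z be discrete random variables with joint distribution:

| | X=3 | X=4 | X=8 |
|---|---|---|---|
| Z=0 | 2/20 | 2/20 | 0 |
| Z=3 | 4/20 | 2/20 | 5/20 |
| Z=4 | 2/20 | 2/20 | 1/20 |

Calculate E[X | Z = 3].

P(Z = 3) = 11/20.
Summing X·P(X=x,Z=y) over the conditioning event gives 3.
E[X | Z = 3] = (3) / (11/20) = 60/11.

60/11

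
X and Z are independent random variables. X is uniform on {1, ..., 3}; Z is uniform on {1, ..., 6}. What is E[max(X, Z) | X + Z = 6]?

Outcomes with X + Z = 6: (1,5), (2,4), (3,3), each with probability 1/18.
E[max(X, Z) | X + Z = 6] = (5 + 4 + 3) / 3 = 4.

4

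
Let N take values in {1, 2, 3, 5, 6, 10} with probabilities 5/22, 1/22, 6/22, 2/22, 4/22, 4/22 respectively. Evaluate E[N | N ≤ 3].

25/12

P(N ≤ 3) = 6/11.
Σ over the event: 1·5/22 + 2·1/22 + 3·3/11 = 25/22.
E[N | N ≤ 3] = (25/22) / (6/11) = 25/12.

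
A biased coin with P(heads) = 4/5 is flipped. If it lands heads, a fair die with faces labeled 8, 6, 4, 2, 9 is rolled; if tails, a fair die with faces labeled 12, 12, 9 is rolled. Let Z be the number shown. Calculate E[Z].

E[Z | heads] = (8+6+4+2+9)/5 = 29/5.
E[Z | tails] = (12+12+9)/3 = 11.
E[Z] = (4/5)·(29/5) + (1/5)·(11) = 171/25.

171/25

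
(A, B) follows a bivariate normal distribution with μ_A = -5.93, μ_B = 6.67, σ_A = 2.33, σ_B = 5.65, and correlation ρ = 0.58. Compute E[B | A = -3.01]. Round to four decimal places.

10.7768

For a bivariate normal, E[B | A=x] = μ_B + ρ·(σ_B/σ_A)·(x − μ_A).
E[B | A=-3.01] = 6.67 + (0.58)·(5.65/2.33)·(-3.01 − (-5.93)) = 6.67 + (1.40644)·(2.92) = 10.7768.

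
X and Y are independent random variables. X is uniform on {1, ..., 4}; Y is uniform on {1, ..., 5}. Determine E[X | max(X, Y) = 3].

Outcomes with max(X, Y) = 3: (1,3), (2,3), (3,1), (3,2), (3,3), each with probability 1/20.
E[X | max(X, Y) = 3] = (1 + 2 + 3 + 3 + 3) / 5 = 12/5.

12/5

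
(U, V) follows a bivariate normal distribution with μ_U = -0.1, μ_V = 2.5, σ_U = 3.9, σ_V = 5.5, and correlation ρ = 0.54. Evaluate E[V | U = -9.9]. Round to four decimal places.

E[V | U=x] = μ_V + ρ(σ_V/σ_U)(x − μ_U) for jointly normal variables.
E[V | U=-9.9] = 2.5 + (0.54)·(5.5/3.9)·(-9.9 − (-0.1)) = 2.5 + (0.76154)·(-9.8) = -4.9631.

-4.9631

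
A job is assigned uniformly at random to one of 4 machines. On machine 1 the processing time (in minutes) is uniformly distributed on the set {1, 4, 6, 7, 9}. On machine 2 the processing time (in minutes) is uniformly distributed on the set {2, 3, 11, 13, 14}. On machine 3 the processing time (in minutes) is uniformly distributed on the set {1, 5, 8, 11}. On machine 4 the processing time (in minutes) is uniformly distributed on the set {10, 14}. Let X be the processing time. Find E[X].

129/16

E[X | machine 1] = (1+4+6+7+9)/5 = 27/5.
E[X | machine 2] = (2+3+11+13+14)/5 = 43/5.
E[X | machine 3] = (1+5+8+11)/4 = 25/4.
E[X | machine 4] = (10+14)/2 = 12.
By the law of total expectation,
E[X] = (1/4)·(27/5) + (1/4)·(43/5) + (1/4)·(25/4) + (1/4)·(12) = 129/16.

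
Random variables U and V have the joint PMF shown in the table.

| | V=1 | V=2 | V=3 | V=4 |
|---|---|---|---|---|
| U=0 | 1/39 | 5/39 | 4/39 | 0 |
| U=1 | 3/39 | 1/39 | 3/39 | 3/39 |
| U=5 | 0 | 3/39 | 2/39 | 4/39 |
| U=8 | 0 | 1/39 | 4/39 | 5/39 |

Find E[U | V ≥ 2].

P(V ≥ 2) = 35/39.
Summing U·P(U=x,V=y) over the conditioning event gives 44/13.
E[U | V ≥ 2] = (44/13) / (35/39) = 132/35.

132/35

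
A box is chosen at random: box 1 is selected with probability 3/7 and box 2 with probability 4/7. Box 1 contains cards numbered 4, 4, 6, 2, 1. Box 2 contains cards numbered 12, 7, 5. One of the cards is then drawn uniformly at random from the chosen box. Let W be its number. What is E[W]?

211/35

E[W | box 1] = (4+4+6+2+1)/5 = 17/5.
E[W | box 2] = (12+7+5)/3 = 8.
E[W] = (3/7)·(17/5) + (4/7)·(8) = 211/35.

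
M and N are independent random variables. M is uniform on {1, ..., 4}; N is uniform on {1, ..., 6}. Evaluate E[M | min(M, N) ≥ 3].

7/2

Outcomes with min(M, N) ≥ 3: (3,3), (3,4), (3,5), (3,6), (4,3), (4,4), (4,5), (4,6), each with probability 1/24.
E[M | min(M, N) ≥ 3] = (3 + 3 + 3 + 3 + 4 + 4 + 4 + 4) / 8 = 7/2.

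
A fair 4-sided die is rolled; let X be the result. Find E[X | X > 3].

Given X > 3, X is equally likely to be any of {4}.
E[X | X > 3] = (4) / 1 = 4.

4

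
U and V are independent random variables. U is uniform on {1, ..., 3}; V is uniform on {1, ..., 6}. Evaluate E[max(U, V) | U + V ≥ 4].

P(U + V ≥ 4) = 5/6.
Summing max(U,V)·P(x,y) over outcomes with U + V ≥ 4 gives 31/9.
E[max(U, V) | U + V ≥ 4] = (31/9) / (5/6) = 62/15.

62/15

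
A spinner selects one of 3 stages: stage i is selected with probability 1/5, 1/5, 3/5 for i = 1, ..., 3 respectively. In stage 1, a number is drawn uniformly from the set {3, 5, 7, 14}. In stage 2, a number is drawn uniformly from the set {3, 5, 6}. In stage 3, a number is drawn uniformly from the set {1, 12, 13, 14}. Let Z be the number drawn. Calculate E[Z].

503/60

E[Z | stage 1] = (3+5+7+14)/4 = 29/4.
E[Z | stage 2] = (3+5+6)/3 = 14/3.
E[Z | stage 3] = (1+12+13+14)/4 = 10.
By the law of total expectation,
E[Z] = (1/5)·(29/4) + (1/5)·(14/3) + (3/5)·(10) = 503/60.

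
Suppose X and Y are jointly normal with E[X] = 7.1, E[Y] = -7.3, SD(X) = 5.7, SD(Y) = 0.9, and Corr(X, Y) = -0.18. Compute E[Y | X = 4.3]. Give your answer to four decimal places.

For a bivariate normal, E[Y | X=x] = μ_Y + ρ·(σ_Y/σ_X)·(x − μ_X).
E[Y | X=4.3] = -7.3 + (-0.18)·(0.9/5.7)·(4.3 − (7.1)) = -7.3 + (-0.028421)·(-2.8) = -7.2204.

-7.2204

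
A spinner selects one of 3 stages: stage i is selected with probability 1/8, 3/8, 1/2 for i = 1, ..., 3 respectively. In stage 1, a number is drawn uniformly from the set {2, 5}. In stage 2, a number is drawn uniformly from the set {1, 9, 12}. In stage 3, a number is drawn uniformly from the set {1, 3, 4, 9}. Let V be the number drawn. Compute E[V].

E[V | stage 1] = (2+5)/2 = 7/2.
E[V | stage 2] = (1+9+12)/3 = 22/3.
E[V | stage 3] = (1+3+4+9)/4 = 17/4.
By the law of total expectation,
E[V] = (1/8)·(7/2) + (3/8)·(22/3) + (1/2)·(17/4) = 85/16.

85/16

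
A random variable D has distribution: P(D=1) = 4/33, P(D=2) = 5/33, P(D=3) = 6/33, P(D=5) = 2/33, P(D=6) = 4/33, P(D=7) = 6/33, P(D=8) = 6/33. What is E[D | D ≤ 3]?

32/15

P(D ≤ 3) = 5/11.
Σ over the event: 1·4/33 + 2·5/33 + 3·2/11 = 32/33.
E[D | D ≤ 3] = (32/33) / (5/11) = 32/15.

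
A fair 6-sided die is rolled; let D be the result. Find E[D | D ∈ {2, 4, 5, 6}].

17/4

P(D ∈ {2, 4, 5, 6}) = 2/3.
Σ over the event: 2·1/6 + 4·1/6 + 5·1/6 + 6·1/6 = 17/6.
E[D | D ∈ {2, 4, 5, 6}] = (17/6) / (2/3) = 17/4.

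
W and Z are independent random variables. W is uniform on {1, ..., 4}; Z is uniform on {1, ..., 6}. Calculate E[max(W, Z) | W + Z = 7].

19/4

P(W + Z = 7) = 1/6.
Summing max(W,Z)·P(x,y) over outcomes with W + Z = 7 gives 19/24.
E[max(W, Z) | W + Z = 7] = (19/24) / (1/6) = 19/4.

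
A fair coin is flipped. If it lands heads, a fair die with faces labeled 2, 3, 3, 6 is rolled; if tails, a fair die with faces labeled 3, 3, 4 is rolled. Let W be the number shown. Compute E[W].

E[W | heads] = (2+3+3+6)/4 = 7/2.
E[W | tails] = (3+3+4)/3 = 10/3.
E[W] = (1/2)·(7/2) + (1/2)·(10/3) = 41/12.

41/12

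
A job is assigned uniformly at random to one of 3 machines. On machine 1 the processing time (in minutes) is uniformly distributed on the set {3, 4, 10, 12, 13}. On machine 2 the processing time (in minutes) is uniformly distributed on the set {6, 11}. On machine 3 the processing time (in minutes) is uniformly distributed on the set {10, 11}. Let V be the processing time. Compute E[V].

137/15

E[V | machine 1] = (3+4+10+12+13)/5 = 42/5.
E[V | machine 2] = (6+11)/2 = 17/2.
E[V | machine 3] = (10+11)/2 = 21/2.
By the law of total expectation,
E[V] = (1/3)·(42/5) + (1/3)·(17/2) + (1/3)·(21/2) = 137/15.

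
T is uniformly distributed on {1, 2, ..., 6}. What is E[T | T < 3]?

3/2

Given T < 3, T is equally likely to be any of {1, 2}.
E[T | T < 3] = (1 + 2) / 2 = 3/2.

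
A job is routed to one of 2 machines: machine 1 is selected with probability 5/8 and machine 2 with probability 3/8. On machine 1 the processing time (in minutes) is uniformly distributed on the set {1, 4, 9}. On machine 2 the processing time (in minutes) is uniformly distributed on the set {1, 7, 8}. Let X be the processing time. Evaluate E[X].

E[X | machine 1] = (1+4+9)/3 = 14/3.
E[X | machine 2] = (1+7+8)/3 = 16/3.
By the law of total expectation,
E[X] = (5/8)·(14/3) + (3/8)·(16/3) = 59/12.

59/12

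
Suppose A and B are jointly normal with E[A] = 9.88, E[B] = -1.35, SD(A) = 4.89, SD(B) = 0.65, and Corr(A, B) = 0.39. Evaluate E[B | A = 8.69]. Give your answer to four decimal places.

For a bivariate normal, E[B | A=x] = μ_B + ρ·(σ_B/σ_A)·(x − μ_A).
E[B | A=8.69] = -1.35 + (0.39)·(0.65/4.89)·(8.69 − (9.88)) = -1.35 + (0.05184)·(-1.19) = -1.4117.

-1.4117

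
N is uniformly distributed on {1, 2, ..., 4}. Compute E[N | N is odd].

Given N is odd, N is equally likely to be any of {1, 3}.
E[N | N is odd] = (1 + 3) / 2 = 2.

2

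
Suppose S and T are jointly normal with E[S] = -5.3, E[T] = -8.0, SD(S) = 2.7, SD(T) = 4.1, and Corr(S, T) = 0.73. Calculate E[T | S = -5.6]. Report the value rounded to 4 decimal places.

For a bivariate normal, E[T | S=x] = μ_T + ρ·(σ_T/σ_S)·(x − μ_S).
E[T | S=-5.6] = -8.0 + (0.73)·(4.1/2.7)·(-5.6 − (-5.3)) = -8.0 + (1.1085)·(-0.3) = -8.3326.

-8.3326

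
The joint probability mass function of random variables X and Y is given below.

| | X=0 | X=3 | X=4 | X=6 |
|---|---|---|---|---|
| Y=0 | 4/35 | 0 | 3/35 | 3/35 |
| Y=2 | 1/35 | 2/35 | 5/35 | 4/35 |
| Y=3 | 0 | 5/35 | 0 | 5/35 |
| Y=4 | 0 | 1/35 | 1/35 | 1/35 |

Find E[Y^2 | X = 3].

69/8

P(X = 3) = 8/35.
Σ Y^2·P over the event = 4·(2/35) + 9·(5/35) + 16·(1/35) = 69/35.
E[Y^2 | X = 3] = (69/35) / (8/35) = 69/8.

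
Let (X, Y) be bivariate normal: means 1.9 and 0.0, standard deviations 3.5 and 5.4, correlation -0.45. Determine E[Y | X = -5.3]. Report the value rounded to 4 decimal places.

E[Y | X=x] = μ_Y + ρ(σ_Y/σ_X)(x − μ_X) for jointly normal variables.
E[Y | X=-5.3] = 0.0 + (-0.45)·(5.4/3.5)·(-5.3 − (1.9)) = 0.0 + (-0.69429)·(-7.2) = 4.9989.

4.9989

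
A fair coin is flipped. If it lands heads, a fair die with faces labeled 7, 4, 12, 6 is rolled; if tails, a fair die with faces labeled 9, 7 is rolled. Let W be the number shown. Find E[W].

E[W | heads] = (7+4+12+6)/4 = 29/4.
E[W | tails] = (9+7)/2 = 8.
By the law of total expectation,
E[W] = (1/2)·(29/4) + (1/2)·(8) = 61/8.

61/8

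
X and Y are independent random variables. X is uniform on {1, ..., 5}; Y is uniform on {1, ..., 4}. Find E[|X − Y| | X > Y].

Outcomes with X > Y: (2,1), (3,1), (3,2), (4,1), (4,2), (4,3), (5,1), (5,2), (5,3), (5,4), each with probability 1/20.
E[|X − Y| | X > Y] = (1 + 2 + 1 + 3 + 2 + 1 + 4 + 3 + 2 + 1) / 10 = 2.

2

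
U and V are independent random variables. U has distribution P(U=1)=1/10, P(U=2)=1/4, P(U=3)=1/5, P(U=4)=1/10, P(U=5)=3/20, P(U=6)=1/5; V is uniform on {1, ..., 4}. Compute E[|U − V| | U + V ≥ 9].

P(U + V ≥ 9) = 11/80.
Summing |U−V|·P(x,y) over outcomes with U + V ≥ 9 gives 23/80.
E[|U − V| | U + V ≥ 9] = (23/80) / (11/80) = 23/11.

23/11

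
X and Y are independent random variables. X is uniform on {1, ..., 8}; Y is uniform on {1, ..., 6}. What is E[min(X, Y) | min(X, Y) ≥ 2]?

P(min(X, Y) ≥ 2) = 35/48.
Summing min(X,Y)·P(x,y) over outcomes with min(X, Y) ≥ 2 gives 5/2.
E[min(X, Y) | min(X, Y) ≥ 2] = (5/2) / (35/48) = 24/7.

24/7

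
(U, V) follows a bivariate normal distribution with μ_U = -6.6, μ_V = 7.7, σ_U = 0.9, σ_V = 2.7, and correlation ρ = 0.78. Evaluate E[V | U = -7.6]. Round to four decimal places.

For a bivariate normal, E[V | U=x] = μ_V + ρ·(σ_V/σ_U)·(x − μ_U).
E[V | U=-7.6] = 7.7 + (0.78)·(2.7/0.9)·(-7.6 − (-6.6)) = 7.7 + (2.34)·(-1) = 5.3600.

5.3600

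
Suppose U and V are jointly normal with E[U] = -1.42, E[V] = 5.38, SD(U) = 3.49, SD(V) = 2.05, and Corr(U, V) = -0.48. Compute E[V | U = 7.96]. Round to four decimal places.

2.7353

For a bivariate normal, E[V | U=x] = μ_V + ρ·(σ_V/σ_U)·(x − μ_U).
E[V | U=7.96] = 5.38 + (-0.48)·(2.05/3.49)·(7.96 − (-1.42)) = 5.38 + (-0.28195)·(9.38) = 2.7353.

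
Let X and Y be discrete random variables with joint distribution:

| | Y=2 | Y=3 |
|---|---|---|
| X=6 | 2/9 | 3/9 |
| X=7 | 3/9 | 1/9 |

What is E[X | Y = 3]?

P(Y = 3) = 4/9.
Summing X·P(X=x,Y=y) over the conditioning event gives 25/9.
E[X | Y = 3] = (25/9) / (4/9) = 25/4.

25/4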